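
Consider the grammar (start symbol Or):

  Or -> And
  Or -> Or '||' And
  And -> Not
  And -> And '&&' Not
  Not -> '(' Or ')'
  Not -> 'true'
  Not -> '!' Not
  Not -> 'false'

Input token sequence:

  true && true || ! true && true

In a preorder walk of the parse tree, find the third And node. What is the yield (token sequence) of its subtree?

! true && true

[Or [Or [And [And [Not true]] && [Not true]]] || [And [And [Not ! [Not true]]] && [Not true]]]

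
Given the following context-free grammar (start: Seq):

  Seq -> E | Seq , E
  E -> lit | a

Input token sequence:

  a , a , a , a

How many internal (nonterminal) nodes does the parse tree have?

[Seq [Seq [Seq [Seq [E a]] , [E a]] , [E a]] , [E a]]

8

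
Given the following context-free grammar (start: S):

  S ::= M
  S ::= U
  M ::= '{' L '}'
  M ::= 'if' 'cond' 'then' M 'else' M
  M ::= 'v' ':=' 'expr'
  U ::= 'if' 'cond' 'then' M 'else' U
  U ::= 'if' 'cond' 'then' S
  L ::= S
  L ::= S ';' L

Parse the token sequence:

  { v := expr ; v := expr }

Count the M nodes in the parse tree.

[S [M { [L [S [M v := expr]] ; [L [S [M v := expr]]]] }]]

3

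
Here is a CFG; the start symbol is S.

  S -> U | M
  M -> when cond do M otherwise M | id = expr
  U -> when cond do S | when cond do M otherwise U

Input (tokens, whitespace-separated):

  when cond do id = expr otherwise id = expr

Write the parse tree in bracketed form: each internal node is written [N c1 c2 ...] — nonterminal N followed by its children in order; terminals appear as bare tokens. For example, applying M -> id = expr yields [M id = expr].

S
M
when cond do M otherwise M
when cond do id = expr otherwise M
when cond do id = expr otherwise id = expr

[S [M when cond do [M id = expr] otherwise [M id = expr]]]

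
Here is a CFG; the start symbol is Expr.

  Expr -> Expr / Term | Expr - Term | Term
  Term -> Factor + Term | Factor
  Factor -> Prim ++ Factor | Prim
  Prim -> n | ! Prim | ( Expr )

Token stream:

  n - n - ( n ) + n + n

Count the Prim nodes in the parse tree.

6

[Expr [Expr [Expr [Term [Factor [Prim n]]]] - [Term [Factor [Prim n]]]] - [Term [Factor [Prim ( [Expr [Term [Factor [Prim n]]]] )]] + [Term [Factor [Prim n]] + [Term [Factor [Prim n]]]]]]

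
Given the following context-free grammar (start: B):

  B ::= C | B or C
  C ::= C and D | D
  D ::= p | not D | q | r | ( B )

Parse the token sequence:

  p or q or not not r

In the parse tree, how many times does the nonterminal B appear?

3

[B [B [B [C [D p]]] or [C [D q]]] or [C [D not [D not [D r]]]]]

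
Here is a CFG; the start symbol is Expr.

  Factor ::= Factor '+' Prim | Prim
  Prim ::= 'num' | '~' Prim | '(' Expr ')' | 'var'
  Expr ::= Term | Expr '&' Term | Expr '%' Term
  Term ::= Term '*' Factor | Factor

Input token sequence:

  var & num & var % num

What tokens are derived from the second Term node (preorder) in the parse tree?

num

[Expr [Expr [Expr [Expr [Term [Factor [Prim var]]]] & [Term [Factor [Prim num]]]] & [Term [Factor [Prim var]]]] % [Term [Factor [Prim num]]]]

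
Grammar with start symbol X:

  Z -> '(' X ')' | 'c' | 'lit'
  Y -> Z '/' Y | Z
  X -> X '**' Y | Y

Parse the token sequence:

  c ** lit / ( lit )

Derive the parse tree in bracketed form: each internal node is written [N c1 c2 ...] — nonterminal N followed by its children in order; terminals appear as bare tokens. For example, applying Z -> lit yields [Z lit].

[X [X [Y [Z c]]] ** [Y [Z lit] / [Y [Z ( [X [Y [Z lit]]] )]]]]

X
X ** Y
Y ** Y
Z ** Y
c ** Y
c ** Z / Y
c ** lit / Y
c ** lit / Z
c ** lit / ( X )
c ** lit / ( Y )
c ** lit / ( Z )
c ** lit / ( lit )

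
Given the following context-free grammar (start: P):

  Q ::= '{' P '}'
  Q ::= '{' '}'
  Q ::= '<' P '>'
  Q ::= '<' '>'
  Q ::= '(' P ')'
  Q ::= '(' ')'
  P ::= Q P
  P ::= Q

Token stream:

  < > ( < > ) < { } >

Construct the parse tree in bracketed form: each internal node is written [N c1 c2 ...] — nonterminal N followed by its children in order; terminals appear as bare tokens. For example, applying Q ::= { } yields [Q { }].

[P [Q < >] [P [Q ( [P [Q < >]] )] [P [Q < [P [Q { }]] >]]]]

P
Q P
< > P
< > Q P
< > ( P ) P
< > ( Q ) P
< > ( < > ) P
< > ( < > ) Q
< > ( < > ) < P >
< > ( < > ) < Q >
< > ( < > ) < { } >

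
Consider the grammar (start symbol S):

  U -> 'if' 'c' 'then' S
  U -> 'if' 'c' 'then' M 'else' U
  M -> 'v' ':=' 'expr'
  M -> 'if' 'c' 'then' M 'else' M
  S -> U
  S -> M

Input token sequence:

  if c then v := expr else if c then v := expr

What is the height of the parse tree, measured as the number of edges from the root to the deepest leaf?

[S [U if c then [M v := expr] else [U if c then [S [M v := expr]]]]]

5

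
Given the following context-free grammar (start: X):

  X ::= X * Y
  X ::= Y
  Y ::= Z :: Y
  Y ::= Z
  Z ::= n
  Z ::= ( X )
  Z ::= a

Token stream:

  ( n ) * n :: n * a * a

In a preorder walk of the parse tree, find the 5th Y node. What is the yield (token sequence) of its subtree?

a

[X [X [X [X [Y [Z ( [X [Y [Z n]]] )]]] * [Y [Z n] :: [Y [Z n]]]] * [Y [Z a]]] * [Y [Z a]]]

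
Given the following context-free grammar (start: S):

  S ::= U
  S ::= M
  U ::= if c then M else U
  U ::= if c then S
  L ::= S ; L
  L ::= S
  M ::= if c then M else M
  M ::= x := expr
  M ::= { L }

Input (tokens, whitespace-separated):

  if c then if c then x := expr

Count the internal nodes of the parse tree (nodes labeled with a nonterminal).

6

[S [U if c then [S [U if c then [S [M x := expr]]]]]]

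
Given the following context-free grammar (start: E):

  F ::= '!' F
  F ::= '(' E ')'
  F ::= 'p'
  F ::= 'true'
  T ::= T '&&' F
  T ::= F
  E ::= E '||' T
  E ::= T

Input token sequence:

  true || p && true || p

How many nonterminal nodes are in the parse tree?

11

[E [E [E [T [F true]]] || [T [T [F p]] && [F true]]] || [T [F p]]]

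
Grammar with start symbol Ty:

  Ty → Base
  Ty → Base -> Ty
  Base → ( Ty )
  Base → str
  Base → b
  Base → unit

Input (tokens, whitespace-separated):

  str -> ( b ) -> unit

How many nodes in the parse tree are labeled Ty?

[Ty [Base str] -> [Ty [Base ( [Ty [Base b]] )] -> [Ty [Base unit]]]]

4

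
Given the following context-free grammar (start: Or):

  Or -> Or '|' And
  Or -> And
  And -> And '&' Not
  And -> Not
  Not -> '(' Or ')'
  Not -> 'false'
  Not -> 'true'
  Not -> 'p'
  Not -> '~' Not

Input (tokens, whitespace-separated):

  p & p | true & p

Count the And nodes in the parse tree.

4

[Or [Or [And [And [Not p]] & [Not p]]] | [And [And [Not true]] & [Not p]]]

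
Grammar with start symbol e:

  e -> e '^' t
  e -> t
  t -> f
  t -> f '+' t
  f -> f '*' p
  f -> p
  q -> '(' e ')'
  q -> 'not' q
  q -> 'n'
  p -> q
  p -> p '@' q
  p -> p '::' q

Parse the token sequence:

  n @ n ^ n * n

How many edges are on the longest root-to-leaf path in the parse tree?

7

[e [e [t [f [p [p [q n]] @ [q n]]]]] ^ [t [f [f [p [q n]]] * [p [q n]]]]]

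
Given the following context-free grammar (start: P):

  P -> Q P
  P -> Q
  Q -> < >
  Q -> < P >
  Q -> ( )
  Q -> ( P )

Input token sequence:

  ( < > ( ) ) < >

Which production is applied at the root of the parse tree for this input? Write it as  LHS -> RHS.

[P [Q ( [P [Q < >] [P [Q ( )]]] )] [P [Q < >]]]

P -> Q P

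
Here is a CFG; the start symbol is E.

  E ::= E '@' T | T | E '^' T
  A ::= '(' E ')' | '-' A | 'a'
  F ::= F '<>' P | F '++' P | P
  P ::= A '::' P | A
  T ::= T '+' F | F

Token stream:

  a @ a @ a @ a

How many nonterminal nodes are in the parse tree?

[E [E [E [E [T [F [P [A a]]]]] @ [T [F [P [A a]]]]] @ [T [F [P [A a]]]]] @ [T [F [P [A a]]]]]

20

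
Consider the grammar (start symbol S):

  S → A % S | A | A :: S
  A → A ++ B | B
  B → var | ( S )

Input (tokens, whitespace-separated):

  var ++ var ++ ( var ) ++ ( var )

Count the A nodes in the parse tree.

[S [A [A [A [A [B var]] ++ [B var]] ++ [B ( [S [A [B var]]] )]] ++ [B ( [S [A [B var]]] )]]]

6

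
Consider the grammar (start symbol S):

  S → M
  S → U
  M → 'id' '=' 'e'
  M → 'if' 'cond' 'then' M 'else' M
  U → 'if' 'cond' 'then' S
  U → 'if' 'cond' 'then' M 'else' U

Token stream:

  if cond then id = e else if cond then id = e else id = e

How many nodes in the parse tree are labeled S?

1

[S [M if cond then [M id = e] else [M if cond then [M id = e] else [M id = e]]]]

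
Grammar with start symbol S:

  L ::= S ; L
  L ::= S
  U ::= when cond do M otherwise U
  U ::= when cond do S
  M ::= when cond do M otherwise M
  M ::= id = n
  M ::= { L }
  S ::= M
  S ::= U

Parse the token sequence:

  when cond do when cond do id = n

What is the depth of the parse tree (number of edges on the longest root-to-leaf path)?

[S [U when cond do [S [U when cond do [S [M id = n]]]]]]

6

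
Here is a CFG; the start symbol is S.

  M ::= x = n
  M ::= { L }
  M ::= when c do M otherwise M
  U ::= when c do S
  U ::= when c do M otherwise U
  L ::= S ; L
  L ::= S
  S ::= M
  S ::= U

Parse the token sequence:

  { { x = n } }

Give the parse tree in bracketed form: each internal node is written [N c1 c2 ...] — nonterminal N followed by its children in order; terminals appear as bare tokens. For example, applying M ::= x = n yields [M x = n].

S
M
{ L }
{ S }
{ M }
{ { L } }
{ { S } }
{ { M } }
{ { x = n } }

[S [M { [L [S [M { [L [S [M x = n]]] }]]] }]]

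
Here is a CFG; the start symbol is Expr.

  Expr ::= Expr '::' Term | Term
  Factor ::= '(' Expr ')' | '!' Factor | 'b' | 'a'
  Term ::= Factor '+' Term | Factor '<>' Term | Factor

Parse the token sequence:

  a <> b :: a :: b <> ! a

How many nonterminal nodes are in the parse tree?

14

[Expr [Expr [Expr [Term [Factor a] <> [Term [Factor b]]]] :: [Term [Factor a]]] :: [Term [Factor b] <> [Term [Factor ! [Factor a]]]]]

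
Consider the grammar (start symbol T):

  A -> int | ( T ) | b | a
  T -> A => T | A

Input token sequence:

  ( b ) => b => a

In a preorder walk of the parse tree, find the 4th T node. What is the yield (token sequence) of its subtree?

[T [A ( [T [A b]] )] => [T [A b] => [T [A a]]]]

a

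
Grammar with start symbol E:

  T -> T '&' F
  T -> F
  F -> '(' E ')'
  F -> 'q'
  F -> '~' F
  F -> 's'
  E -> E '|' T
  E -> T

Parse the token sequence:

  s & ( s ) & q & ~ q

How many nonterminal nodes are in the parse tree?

13

[E [T [T [T [T [F s]] & [F ( [E [T [F s]]] )]] & [F q]] & [F ~ [F q]]]]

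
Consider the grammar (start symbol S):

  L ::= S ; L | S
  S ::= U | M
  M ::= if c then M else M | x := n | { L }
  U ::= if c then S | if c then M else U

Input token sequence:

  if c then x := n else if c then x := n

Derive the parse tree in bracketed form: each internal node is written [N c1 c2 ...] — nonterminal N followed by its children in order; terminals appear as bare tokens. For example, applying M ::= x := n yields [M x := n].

S
U
if c then M else U
if c then x := n else U
if c then x := n else if c then S
if c then x := n else if c then M
if c then x := n else if c then x := n

[S [U if c then [M x := n] else [U if c then [S [M x := n]]]]]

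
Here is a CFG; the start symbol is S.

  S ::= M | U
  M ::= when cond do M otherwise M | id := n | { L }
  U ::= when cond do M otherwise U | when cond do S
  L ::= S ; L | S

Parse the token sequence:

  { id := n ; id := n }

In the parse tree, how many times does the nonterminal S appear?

[S [M { [L [S [M id := n]] ; [L [S [M id := n]]]] }]]

3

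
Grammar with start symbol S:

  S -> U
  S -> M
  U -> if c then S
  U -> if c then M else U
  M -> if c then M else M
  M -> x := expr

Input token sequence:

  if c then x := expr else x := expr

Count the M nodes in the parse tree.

[S [M if c then [M x := expr] else [M x := expr]]]

3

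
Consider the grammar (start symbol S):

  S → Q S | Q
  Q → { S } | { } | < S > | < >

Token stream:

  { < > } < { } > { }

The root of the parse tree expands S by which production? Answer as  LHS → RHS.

[S [Q { [S [Q < >]] }] [S [Q < [S [Q { }]] >] [S [Q { }]]]]

S → Q S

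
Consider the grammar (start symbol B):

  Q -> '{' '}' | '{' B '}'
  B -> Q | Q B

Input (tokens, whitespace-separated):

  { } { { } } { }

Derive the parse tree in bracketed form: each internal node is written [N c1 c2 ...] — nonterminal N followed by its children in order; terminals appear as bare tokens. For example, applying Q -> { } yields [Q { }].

[B [Q { }] [B [Q { [B [Q { }]] }] [B [Q { }]]]]

B
Q B
{ } B
{ } Q B
{ } { B } B
{ } { Q } B
{ } { { } } B
{ } { { } } Q
{ } { { } } { }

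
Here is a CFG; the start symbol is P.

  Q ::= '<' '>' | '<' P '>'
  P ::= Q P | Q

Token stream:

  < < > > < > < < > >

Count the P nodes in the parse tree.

[P [Q < [P [Q < >]] >] [P [Q < >] [P [Q < [P [Q < >]] >]]]]

5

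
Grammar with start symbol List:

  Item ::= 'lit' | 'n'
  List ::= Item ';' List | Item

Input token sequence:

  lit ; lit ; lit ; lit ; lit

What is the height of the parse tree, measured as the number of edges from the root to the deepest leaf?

6

[List [Item lit] ; [List [Item lit] ; [List [Item lit] ; [List [Item lit] ; [List [Item lit]]]]]]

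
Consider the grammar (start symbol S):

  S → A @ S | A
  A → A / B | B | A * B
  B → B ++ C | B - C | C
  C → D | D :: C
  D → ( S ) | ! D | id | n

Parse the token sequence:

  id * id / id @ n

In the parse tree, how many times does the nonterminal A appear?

[S [A [A [A [B [C [D id]]]] * [B [C [D id]]]] / [B [C [D id]]]] @ [S [A [B [C [D n]]]]]]

4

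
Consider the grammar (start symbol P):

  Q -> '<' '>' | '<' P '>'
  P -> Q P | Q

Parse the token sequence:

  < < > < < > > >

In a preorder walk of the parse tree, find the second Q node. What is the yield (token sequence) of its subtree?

< >

[P [Q < [P [Q < >] [P [Q < [P [Q < >]] >]]] >]]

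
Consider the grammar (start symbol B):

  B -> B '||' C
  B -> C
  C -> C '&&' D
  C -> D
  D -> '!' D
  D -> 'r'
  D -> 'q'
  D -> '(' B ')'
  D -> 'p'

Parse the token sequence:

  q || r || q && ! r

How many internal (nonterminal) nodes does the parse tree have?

[B [B [B [C [D q]]] || [C [D r]]] || [C [C [D q]] && [D ! [D r]]]]

12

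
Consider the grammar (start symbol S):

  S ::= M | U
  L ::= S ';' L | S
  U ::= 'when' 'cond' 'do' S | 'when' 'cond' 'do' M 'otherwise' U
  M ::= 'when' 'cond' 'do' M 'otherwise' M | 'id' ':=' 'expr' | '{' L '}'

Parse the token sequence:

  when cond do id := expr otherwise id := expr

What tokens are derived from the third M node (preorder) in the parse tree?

[S [M when cond do [M id := expr] otherwise [M id := expr]]]

id := expr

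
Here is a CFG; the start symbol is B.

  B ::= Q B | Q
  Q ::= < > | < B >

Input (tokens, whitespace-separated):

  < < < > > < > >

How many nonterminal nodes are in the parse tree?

[B [Q < [B [Q < [B [Q < >]] >] [B [Q < >]]] >]]

8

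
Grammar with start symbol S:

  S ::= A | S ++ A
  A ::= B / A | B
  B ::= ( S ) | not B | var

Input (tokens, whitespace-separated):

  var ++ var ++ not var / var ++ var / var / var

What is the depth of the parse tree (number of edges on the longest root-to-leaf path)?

[S [S [S [S [A [B var]]] ++ [A [B var]]] ++ [A [B not [B var]] / [A [B var]]]] ++ [A [B var] / [A [B var] / [A [B var]]]]]

6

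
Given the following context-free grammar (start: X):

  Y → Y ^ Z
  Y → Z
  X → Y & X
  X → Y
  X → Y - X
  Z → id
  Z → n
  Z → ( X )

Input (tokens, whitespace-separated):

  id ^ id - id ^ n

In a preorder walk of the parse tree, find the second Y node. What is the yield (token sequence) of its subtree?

id

[X [Y [Y [Z id]] ^ [Z id]] - [X [Y [Y [Z id]] ^ [Z n]]]]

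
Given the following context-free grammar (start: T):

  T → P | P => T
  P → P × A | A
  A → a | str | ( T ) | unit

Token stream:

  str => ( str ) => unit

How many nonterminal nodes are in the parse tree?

12

[T [P [A str]] => [T [P [A ( [T [P [A str]]] )]] => [T [P [A unit]]]]]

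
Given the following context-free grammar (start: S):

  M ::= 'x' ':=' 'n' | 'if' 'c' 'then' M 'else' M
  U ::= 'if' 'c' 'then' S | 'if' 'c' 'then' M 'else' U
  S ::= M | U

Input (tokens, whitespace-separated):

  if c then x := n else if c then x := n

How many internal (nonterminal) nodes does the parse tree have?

6

[S [U if c then [M x := n] else [U if c then [S [M x := n]]]]]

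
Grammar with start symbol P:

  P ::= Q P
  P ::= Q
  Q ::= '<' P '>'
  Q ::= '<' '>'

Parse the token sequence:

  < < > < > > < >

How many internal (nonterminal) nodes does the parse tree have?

8

[P [Q < [P [Q < >] [P [Q < >]]] >] [P [Q < >]]]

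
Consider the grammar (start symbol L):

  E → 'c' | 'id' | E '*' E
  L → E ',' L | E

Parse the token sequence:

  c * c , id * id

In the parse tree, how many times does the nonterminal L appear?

2

[L [E [E c] * [E c]] , [L [E [E id] * [E id]]]]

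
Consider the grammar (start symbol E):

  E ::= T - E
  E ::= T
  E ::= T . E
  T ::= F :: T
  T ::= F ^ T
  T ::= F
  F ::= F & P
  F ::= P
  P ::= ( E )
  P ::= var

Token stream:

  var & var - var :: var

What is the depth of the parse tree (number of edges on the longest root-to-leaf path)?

6

[E [T [F [F [P var]] & [P var]]] - [E [T [F [P var]] :: [T [F [P var]]]]]]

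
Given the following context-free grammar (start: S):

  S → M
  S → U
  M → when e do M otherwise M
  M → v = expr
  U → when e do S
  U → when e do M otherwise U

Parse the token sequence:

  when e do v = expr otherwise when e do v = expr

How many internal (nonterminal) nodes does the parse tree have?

6

[S [U when e do [M v = expr] otherwise [U when e do [S [M v = expr]]]]]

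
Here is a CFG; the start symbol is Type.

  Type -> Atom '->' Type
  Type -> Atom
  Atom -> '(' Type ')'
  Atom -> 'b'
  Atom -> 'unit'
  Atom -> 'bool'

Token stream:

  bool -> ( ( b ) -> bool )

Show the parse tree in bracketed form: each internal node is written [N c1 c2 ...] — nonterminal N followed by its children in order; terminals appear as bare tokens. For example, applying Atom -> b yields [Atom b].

Type
Atom -> Type
bool -> Type
bool -> Atom
bool -> ( Type )
bool -> ( Atom -> Type )
bool -> ( ( Type ) -> Type )
bool -> ( ( Atom ) -> Type )
bool -> ( ( b ) -> Type )
bool -> ( ( b ) -> Atom )
bool -> ( ( b ) -> bool )

[Type [Atom bool] -> [Type [Atom ( [Type [Atom ( [Type [Atom b]] )] -> [Type [Atom bool]]] )]]]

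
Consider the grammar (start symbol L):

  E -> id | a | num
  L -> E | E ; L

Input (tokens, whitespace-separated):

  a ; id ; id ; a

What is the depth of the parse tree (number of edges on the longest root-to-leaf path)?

5

[L [E a] ; [L [E id] ; [L [E id] ; [L [E a]]]]]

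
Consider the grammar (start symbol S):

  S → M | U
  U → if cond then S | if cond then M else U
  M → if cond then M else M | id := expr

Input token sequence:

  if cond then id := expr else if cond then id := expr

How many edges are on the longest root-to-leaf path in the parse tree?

[S [U if cond then [M id := expr] else [U if cond then [S [M id := expr]]]]]

5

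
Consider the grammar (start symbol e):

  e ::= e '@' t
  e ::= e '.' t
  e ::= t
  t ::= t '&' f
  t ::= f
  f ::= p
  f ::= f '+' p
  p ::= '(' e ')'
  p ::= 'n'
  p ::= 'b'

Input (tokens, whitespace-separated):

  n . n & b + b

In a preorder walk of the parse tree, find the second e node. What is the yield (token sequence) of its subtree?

n

[e [e [t [f [p n]]]] . [t [t [f [p n]]] & [f [f [p b]] + [p b]]]]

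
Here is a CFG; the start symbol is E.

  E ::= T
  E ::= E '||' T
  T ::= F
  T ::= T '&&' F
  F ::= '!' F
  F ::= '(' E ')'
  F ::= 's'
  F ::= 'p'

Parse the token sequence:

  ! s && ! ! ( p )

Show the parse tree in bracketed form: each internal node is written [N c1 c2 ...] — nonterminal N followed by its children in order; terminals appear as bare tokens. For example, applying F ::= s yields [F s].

[E [T [T [F ! [F s]]] && [F ! [F ! [F ( [E [T [F p]]] )]]]]]

E
T
T && F
F && F
! F && F
! s && F
! s && ! F
! s && ! ! F
! s && ! ! ( E )
! s && ! ! ( T )
! s && ! ! ( F )
! s && ! ! ( p )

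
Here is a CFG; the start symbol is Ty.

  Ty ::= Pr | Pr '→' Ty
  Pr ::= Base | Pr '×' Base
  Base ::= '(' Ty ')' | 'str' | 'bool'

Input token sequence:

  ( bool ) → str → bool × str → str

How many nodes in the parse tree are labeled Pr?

[Ty [Pr [Base ( [Ty [Pr [Base bool]]] )]] → [Ty [Pr [Base str]] → [Ty [Pr [Pr [Base bool]] × [Base str]] → [Ty [Pr [Base str]]]]]]

6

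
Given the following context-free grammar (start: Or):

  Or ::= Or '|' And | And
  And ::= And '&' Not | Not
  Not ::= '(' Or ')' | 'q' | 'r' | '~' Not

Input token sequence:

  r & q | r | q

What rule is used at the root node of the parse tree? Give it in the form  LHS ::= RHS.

[Or [Or [Or [And [And [Not r]] & [Not q]]] | [And [Not r]]] | [And [Not q]]]

Or ::= Or '|' And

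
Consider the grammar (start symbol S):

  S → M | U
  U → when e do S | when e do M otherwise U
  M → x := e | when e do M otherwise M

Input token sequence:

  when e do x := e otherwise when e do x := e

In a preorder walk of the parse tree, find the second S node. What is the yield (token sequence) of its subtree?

[S [U when e do [M x := e] otherwise [U when e do [S [M x := e]]]]]

x := e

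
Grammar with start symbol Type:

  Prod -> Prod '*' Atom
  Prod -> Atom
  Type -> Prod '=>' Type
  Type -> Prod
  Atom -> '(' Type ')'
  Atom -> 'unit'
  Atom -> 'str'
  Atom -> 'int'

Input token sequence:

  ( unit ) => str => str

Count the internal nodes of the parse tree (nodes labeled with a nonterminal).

[Type [Prod [Atom ( [Type [Prod [Atom unit]]] )]] => [Type [Prod [Atom str]] => [Type [Prod [Atom str]]]]]

12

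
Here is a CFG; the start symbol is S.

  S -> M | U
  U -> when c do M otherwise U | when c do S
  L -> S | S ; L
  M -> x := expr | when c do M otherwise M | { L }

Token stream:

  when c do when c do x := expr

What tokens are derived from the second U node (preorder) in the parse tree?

when c do x := expr

[S [U when c do [S [U when c do [S [M x := expr]]]]]]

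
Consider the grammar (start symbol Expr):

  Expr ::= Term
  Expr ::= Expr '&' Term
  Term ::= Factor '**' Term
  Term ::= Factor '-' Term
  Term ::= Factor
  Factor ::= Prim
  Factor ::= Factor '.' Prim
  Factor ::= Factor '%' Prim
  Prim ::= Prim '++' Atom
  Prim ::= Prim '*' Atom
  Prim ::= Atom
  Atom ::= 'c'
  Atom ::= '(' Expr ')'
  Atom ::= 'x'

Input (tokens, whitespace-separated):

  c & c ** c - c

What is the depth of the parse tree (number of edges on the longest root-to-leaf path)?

[Expr [Expr [Term [Factor [Prim [Atom c]]]]] & [Term [Factor [Prim [Atom c]]] ** [Term [Factor [Prim [Atom c]]] - [Term [Factor [Prim [Atom c]]]]]]]

7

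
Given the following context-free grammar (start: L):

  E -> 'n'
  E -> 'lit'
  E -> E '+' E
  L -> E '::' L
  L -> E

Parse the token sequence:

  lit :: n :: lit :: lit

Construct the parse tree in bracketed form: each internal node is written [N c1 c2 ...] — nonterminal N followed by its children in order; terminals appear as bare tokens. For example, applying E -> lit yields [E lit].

L
E :: L
lit :: L
lit :: E :: L
lit :: n :: L
lit :: n :: E :: L
lit :: n :: lit :: L
lit :: n :: lit :: E
lit :: n :: lit :: lit

[L [E lit] :: [L [E n] :: [L [E lit] :: [L [E lit]]]]]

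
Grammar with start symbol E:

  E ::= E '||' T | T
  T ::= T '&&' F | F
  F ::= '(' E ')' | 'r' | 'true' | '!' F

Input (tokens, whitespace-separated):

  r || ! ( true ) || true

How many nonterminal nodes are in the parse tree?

13

[E [E [E [T [F r]]] || [T [F ! [F ( [E [T [F true]]] )]]]] || [T [F true]]]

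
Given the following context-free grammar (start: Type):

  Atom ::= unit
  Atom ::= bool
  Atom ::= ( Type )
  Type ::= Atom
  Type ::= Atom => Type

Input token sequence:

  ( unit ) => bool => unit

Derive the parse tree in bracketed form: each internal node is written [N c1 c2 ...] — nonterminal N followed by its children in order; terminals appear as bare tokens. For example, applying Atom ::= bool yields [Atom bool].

[Type [Atom ( [Type [Atom unit]] )] => [Type [Atom bool] => [Type [Atom unit]]]]

Type
Atom => Type
( Type ) => Type
( Atom ) => Type
( unit ) => Type
( unit ) => Atom => Type
( unit ) => bool => Type
( unit ) => bool => Atom
( unit ) => bool => unit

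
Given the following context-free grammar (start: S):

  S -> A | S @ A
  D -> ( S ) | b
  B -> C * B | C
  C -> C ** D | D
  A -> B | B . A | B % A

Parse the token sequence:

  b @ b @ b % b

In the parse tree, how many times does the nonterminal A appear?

4

[S [S [S [A [B [C [D b]]]]] @ [A [B [C [D b]]]]] @ [A [B [C [D b]]] % [A [B [C [D b]]]]]]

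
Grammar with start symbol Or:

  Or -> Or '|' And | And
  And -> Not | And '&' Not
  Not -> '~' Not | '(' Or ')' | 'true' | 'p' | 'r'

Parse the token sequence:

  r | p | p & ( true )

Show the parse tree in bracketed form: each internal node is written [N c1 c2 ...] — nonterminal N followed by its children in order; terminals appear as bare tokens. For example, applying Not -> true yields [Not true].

[Or [Or [Or [And [Not r]]] | [And [Not p]]] | [And [And [Not p]] & [Not ( [Or [And [Not true]]] )]]]

Or
Or | And
Or | And | And
And | And | And
Not | And | And
r | And | And
r | Not | And
r | p | And
r | p | And & Not
r | p | Not & Not
r | p | p & Not
r | p | p & ( Or )
r | p | p & ( And )
r | p | p & ( Not )
r | p | p & ( true )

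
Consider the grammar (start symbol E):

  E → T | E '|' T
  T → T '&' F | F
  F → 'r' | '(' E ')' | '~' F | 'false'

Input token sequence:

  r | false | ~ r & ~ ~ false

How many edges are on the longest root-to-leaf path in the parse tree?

[E [E [E [T [F r]]] | [T [F false]]] | [T [T [F ~ [F r]]] & [F ~ [F ~ [F false]]]]]

5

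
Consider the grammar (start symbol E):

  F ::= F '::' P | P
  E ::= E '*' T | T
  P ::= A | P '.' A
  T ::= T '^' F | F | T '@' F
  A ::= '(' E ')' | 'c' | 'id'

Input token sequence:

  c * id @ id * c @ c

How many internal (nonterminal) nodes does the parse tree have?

23

[E [E [E [T [F [P [A c]]]]] * [T [T [F [P [A id]]]] @ [F [P [A id]]]]] * [T [T [F [P [A c]]]] @ [F [P [A c]]]]]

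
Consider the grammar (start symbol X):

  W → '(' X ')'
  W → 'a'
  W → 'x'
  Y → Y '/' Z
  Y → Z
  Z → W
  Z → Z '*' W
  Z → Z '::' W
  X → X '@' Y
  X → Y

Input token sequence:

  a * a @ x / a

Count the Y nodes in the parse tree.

3

[X [X [Y [Z [Z [W a]] * [W a]]]] @ [Y [Y [Z [W x]]] / [Z [W a]]]]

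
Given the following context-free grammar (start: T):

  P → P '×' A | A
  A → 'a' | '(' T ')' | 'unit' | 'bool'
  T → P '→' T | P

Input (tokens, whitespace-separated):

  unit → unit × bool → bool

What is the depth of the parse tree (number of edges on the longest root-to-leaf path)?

5

[T [P [A unit]] → [T [P [P [A unit]] × [A bool]] → [T [P [A bool]]]]]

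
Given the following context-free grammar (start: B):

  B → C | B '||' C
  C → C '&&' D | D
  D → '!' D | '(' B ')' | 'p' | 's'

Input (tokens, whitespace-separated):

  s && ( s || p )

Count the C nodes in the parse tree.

4

[B [C [C [D s]] && [D ( [B [B [C [D s]]] || [C [D p]]] )]]]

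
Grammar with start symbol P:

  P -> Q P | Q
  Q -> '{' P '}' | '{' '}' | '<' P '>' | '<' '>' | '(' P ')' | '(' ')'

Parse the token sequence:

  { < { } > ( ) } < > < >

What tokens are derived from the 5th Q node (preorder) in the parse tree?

[P [Q { [P [Q < [P [Q { }]] >] [P [Q ( )]]] }] [P [Q < >] [P [Q < >]]]]

< >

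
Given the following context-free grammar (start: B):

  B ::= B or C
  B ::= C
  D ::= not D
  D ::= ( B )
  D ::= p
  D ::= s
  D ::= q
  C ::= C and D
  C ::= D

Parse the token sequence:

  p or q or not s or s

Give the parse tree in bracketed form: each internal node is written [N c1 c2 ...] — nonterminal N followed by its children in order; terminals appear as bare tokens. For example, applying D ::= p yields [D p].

[B [B [B [B [C [D p]]] or [C [D q]]] or [C [D not [D s]]]] or [C [D s]]]

B
B or C
B or C or C
B or C or C or C
C or C or C or C
D or C or C or C
p or C or C or C
p or D or C or C
p or q or C or C
p or q or D or C
p or q or not D or C
p or q or not s or C
p or q or not s or D
p or q or not s or s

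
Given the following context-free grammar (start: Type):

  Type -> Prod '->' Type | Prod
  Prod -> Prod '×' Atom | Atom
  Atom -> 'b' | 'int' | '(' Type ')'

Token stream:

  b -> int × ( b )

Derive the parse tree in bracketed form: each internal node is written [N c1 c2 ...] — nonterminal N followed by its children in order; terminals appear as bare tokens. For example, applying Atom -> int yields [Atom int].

Type
Prod -> Type
Atom -> Type
b -> Type
b -> Prod
b -> Prod × Atom
b -> Atom × Atom
b -> int × Atom
b -> int × ( Type )
b -> int × ( Prod )
b -> int × ( Atom )
b -> int × ( b )

[Type [Prod [Atom b]] -> [Type [Prod [Prod [Atom int]] × [Atom ( [Type [Prod [Atom b]]] )]]]]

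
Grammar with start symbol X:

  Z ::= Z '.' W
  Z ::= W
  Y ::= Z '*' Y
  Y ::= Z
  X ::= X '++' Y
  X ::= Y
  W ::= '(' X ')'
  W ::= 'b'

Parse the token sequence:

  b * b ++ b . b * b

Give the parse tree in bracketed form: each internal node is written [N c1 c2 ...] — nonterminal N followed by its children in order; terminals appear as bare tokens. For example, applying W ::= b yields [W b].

[X [X [Y [Z [W b]] * [Y [Z [W b]]]]] ++ [Y [Z [Z [W b]] . [W b]] * [Y [Z [W b]]]]]

X
X ++ Y
Y ++ Y
Z * Y ++ Y
W * Y ++ Y
b * Y ++ Y
b * Z ++ Y
b * W ++ Y
b * b ++ Y
b * b ++ Z * Y
b * b ++ Z . W * Y
b * b ++ W . W * Y
b * b ++ b . W * Y
b * b ++ b . b * Y
b * b ++ b . b * Z
b * b ++ b . b * W
b * b ++ b . b * b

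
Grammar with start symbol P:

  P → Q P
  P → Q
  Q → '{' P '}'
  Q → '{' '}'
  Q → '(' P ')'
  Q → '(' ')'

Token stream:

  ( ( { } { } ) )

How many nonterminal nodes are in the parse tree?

8

[P [Q ( [P [Q ( [P [Q { }] [P [Q { }]]] )]] )]]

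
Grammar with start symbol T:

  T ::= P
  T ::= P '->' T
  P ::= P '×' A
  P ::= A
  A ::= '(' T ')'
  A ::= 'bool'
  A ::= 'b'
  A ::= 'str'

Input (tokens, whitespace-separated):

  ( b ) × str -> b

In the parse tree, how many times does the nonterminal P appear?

4

[T [P [P [A ( [T [P [A b]]] )]] × [A str]] -> [T [P [A b]]]]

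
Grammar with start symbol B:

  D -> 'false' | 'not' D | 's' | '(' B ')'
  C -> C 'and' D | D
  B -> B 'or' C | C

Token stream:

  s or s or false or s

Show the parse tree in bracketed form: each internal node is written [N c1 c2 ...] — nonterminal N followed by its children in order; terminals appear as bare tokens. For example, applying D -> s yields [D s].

[B [B [B [B [C [D s]]] or [C [D s]]] or [C [D false]]] or [C [D s]]]

B
B or C
B or C or C
B or C or C or C
C or C or C or C
D or C or C or C
s or C or C or C
s or D or C or C
s or s or C or C
s or s or D or C
s or s or false or C
s or s or false or D
s or s or false or s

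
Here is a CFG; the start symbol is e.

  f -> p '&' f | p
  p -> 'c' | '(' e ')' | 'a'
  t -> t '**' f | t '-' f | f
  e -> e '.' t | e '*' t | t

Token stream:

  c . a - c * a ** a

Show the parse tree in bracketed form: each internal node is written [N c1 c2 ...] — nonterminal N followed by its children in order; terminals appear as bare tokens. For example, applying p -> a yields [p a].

e
e * t
e . t * t
t . t * t
f . t * t
p . t * t
c . t * t
c . t - f * t
c . f - f * t
c . p - f * t
c . a - f * t
c . a - p * t
c . a - c * t
c . a - c * t ** f
c . a - c * f ** f
c . a - c * p ** f
c . a - c * a ** f
c . a - c * a ** p
c . a - c * a ** a

[e [e [e [t [f [p c]]]] . [t [t [f [p a]]] - [f [p c]]]] * [t [t [f [p a]]] ** [f [p a]]]]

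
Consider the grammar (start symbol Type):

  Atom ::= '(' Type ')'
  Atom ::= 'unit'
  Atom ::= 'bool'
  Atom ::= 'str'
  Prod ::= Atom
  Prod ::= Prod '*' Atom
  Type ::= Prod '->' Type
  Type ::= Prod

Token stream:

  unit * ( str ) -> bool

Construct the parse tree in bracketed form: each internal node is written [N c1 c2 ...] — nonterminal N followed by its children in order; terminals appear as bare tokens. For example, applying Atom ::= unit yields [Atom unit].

Type
Prod -> Type
Prod * Atom -> Type
Atom * Atom -> Type
unit * Atom -> Type
unit * ( Type ) -> Type
unit * ( Prod ) -> Type
unit * ( Atom ) -> Type
unit * ( str ) -> Type
unit * ( str ) -> Prod
unit * ( str ) -> Atom
unit * ( str ) -> bool

[Type [Prod [Prod [Atom unit]] * [Atom ( [Type [Prod [Atom str]]] )]] -> [Type [Prod [Atom bool]]]]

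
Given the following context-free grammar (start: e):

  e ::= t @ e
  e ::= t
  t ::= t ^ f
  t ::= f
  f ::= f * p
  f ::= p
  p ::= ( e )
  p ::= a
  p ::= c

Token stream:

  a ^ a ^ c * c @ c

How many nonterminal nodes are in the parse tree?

[e [t [t [t [f [p a]]] ^ [f [p a]]] ^ [f [f [p c]] * [p c]]] @ [e [t [f [p c]]]]]

16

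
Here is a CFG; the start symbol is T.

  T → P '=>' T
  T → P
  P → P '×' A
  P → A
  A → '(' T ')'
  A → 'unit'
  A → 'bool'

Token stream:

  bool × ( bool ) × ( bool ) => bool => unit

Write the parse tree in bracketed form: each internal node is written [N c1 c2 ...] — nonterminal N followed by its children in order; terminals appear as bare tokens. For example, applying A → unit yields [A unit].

T
P => T
P × A => T
P × A × A => T
A × A × A => T
bool × A × A => T
bool × ( T ) × A => T
bool × ( P ) × A => T
bool × ( A ) × A => T
bool × ( bool ) × A => T
bool × ( bool ) × ( T ) => T
bool × ( bool ) × ( P ) => T
bool × ( bool ) × ( A ) => T
bool × ( bool ) × ( bool ) => T
bool × ( bool ) × ( bool ) => P => T
bool × ( bool ) × ( bool ) => A => T
bool × ( bool ) × ( bool ) => bool => T
bool × ( bool ) × ( bool ) => bool => P
bool × ( bool ) × ( bool ) => bool => A
bool × ( bool ) × ( bool ) => bool => unit

[T [P [P [P [A bool]] × [A ( [T [P [A bool]]] )]] × [A ( [T [P [A bool]]] )]] => [T [P [A bool]] => [T [P [A unit]]]]]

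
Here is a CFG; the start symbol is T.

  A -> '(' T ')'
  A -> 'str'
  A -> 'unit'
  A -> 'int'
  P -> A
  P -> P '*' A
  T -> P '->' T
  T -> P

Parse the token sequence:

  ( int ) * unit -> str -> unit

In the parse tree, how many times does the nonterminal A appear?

[T [P [P [A ( [T [P [A int]]] )]] * [A unit]] -> [T [P [A str]] -> [T [P [A unit]]]]]

5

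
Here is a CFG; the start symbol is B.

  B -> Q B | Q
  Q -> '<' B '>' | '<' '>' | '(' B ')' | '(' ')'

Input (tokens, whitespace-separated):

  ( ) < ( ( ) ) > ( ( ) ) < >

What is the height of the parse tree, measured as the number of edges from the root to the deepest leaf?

[B [Q ( )] [B [Q < [B [Q ( [B [Q ( )]] )]] >] [B [Q ( [B [Q ( )]] )] [B [Q < >]]]]]

7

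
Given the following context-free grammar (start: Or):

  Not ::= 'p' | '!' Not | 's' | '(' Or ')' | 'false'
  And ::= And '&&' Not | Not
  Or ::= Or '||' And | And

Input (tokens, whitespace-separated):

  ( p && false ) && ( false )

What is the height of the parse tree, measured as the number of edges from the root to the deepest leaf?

8

[Or [And [And [Not ( [Or [And [And [Not p]] && [Not false]]] )]] && [Not ( [Or [And [Not false]]] )]]]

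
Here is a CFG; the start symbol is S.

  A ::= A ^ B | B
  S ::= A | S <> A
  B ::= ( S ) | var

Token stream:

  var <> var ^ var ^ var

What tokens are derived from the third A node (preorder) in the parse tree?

var ^ var

[S [S [A [B var]]] <> [A [A [A [B var]] ^ [B var]] ^ [B var]]]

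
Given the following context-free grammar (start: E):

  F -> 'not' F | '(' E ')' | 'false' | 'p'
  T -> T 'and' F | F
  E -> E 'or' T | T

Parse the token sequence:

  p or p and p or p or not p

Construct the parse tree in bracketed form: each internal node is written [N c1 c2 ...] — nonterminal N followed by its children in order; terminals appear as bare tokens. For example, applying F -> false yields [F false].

E
E or T
E or T or T
E or T or T or T
T or T or T or T
F or T or T or T
p or T or T or T
p or T and F or T or T
p or F and F or T or T
p or p and F or T or T
p or p and p or T or T
p or p and p or F or T
p or p and p or p or T
p or p and p or p or F
p or p and p or p or not F
p or p and p or p or not p

[E [E [E [E [T [F p]]] or [T [T [F p]] and [F p]]] or [T [F p]]] or [T [F not [F p]]]]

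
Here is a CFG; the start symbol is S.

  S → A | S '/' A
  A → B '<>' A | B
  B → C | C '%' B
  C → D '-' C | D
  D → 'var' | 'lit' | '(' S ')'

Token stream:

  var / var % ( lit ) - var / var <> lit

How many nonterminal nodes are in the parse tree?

[S [S [S [A [B [C [D var]]]]] / [A [B [C [D var]] % [B [C [D ( [S [A [B [C [D lit]]]]] )] - [C [D var]]]]]]] / [A [B [C [D var]]] <> [A [B [C [D lit]]]]]]

29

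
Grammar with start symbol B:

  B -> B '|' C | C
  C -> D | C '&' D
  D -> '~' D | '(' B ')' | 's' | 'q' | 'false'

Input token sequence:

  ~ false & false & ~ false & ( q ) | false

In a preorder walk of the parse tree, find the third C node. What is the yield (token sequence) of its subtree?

~ false & false

[B [B [C [C [C [C [D ~ [D false]]] & [D false]] & [D ~ [D false]]] & [D ( [B [C [D q]]] )]]] | [C [D false]]]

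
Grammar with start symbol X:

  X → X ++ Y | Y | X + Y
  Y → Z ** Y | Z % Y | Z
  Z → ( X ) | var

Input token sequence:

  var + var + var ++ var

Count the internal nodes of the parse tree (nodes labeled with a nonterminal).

[X [X [X [X [Y [Z var]]] + [Y [Z var]]] + [Y [Z var]]] ++ [Y [Z var]]]

12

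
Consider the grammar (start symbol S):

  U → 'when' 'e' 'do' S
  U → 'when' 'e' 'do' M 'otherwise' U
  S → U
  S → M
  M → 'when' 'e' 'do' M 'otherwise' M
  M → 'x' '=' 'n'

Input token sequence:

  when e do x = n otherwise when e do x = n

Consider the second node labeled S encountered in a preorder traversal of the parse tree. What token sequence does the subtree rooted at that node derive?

x = n

[S [U when e do [M x = n] otherwise [U when e do [S [M x = n]]]]]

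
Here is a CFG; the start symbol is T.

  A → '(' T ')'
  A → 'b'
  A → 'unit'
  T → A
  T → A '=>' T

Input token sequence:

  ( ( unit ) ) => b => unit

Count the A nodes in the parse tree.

[T [A ( [T [A ( [T [A unit]] )]] )] => [T [A b] => [T [A unit]]]]

5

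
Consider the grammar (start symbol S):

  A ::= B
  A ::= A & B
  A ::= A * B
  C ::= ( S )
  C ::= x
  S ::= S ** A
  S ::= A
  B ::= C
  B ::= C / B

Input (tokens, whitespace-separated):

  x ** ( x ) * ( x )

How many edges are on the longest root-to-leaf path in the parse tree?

9

[S [S [A [B [C x]]]] ** [A [A [B [C ( [S [A [B [C x]]]] )]]] * [B [C ( [S [A [B [C x]]]] )]]]]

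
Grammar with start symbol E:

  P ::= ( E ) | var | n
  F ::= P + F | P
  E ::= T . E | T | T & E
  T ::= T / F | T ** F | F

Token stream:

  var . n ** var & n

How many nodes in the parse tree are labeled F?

4

[E [T [F [P var]]] . [E [T [T [F [P n]]] ** [F [P var]]] & [E [T [F [P n]]]]]]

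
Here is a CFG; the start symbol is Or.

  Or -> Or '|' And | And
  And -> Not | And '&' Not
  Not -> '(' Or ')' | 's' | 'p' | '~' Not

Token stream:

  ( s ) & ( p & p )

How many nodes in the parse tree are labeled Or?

[Or [And [And [Not ( [Or [And [Not s]]] )]] & [Not ( [Or [And [And [Not p]] & [Not p]]] )]]]

3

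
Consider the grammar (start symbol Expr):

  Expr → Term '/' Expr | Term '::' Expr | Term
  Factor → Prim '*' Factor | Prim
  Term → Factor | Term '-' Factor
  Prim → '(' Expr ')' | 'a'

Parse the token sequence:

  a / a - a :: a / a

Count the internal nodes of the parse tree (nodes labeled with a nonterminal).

19

[Expr [Term [Factor [Prim a]]] / [Expr [Term [Term [Factor [Prim a]]] - [Factor [Prim a]]] :: [Expr [Term [Factor [Prim a]]] / [Expr [Term [Factor [Prim a]]]]]]]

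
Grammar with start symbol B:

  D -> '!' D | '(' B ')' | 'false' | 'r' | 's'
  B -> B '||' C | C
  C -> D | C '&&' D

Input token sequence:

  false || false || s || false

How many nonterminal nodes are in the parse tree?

12

[B [B [B [B [C [D false]]] || [C [D false]]] || [C [D s]]] || [C [D false]]]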